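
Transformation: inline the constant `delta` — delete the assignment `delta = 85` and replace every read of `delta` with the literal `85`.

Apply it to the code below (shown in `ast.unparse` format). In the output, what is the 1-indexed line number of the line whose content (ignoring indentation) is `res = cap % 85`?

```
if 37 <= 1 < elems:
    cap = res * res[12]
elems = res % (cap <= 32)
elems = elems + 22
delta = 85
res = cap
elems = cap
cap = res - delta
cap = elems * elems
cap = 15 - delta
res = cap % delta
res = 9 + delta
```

10

Transformed code:
if 37 <= 1 < elems:
    cap = res * res[12]
elems = res % (cap <= 32)
elems = elems + 22
res = cap
elems = cap
cap = res - 85
cap = elems * elems
cap = 15 - 85
res = cap % 85
res = 9 + 85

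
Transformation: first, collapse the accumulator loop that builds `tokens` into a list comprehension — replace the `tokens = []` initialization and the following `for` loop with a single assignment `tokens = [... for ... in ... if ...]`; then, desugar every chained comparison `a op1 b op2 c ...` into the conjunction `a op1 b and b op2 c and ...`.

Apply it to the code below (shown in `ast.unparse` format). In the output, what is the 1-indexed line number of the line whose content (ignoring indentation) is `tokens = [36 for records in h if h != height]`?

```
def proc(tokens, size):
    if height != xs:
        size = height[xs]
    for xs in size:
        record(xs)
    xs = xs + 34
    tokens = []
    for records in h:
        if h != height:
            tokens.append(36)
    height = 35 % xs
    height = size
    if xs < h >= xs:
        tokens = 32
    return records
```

7

Transformed code:
def proc(tokens, size):
    if height != xs:
        size = height[xs]
    for xs in size:
        record(xs)
    xs = xs + 34
    tokens = [36 for records in h if h != height]
    height = 35 % xs
    height = size
    if xs < h and h >= xs:
        tokens = 32
    return records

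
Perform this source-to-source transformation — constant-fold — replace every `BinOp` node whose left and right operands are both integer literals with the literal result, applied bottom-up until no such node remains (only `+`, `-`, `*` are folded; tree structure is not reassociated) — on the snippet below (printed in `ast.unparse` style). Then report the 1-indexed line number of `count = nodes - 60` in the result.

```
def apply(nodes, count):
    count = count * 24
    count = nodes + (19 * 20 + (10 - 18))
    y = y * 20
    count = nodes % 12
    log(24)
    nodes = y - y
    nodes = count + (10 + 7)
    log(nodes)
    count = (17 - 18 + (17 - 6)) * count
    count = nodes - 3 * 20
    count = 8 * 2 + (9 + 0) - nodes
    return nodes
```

11

Transformed code:
def apply(nodes, count):
    count = count * 24
    count = nodes + 372
    y = y * 20
    count = nodes % 12
    log(24)
    nodes = y - y
    nodes = count + 17
    log(nodes)
    count = 10 * count
    count = nodes - 60
    count = 25 - nodes
    return nodes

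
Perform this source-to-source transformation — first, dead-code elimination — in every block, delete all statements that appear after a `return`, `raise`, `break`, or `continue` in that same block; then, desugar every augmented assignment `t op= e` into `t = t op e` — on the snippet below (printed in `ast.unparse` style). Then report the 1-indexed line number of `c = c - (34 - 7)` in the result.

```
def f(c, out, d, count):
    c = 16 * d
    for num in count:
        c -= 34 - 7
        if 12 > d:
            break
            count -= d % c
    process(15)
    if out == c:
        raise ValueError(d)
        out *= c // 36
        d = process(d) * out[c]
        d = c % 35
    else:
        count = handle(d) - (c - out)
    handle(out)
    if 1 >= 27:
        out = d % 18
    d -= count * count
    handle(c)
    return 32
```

Transformed code:
def f(c, out, d, count):
    c = 16 * d
    for num in count:
        c = c - (34 - 7)
        if 12 > d:
            break
    process(15)
    if out == c:
        raise ValueError(d)
    else:
        count = handle(d) - (c - out)
    handle(out)
    if 1 >= 27:
        out = d % 18
    d = d - count * count
    handle(c)
    return 32

4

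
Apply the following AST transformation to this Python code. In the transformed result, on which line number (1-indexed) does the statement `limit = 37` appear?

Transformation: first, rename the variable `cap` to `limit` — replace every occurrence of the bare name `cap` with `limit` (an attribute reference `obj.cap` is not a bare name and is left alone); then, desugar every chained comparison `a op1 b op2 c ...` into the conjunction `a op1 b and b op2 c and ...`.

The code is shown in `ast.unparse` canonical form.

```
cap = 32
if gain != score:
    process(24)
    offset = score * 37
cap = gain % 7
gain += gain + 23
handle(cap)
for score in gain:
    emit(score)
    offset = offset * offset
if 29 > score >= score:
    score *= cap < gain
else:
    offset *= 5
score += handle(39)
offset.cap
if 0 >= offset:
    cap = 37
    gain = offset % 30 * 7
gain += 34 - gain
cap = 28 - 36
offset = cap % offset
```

18

Transformed code:
limit = 32
if gain != score:
    process(24)
    offset = score * 37
limit = gain % 7
gain += gain + 23
handle(limit)
for score in gain:
    emit(score)
    offset = offset * offset
if 29 > score and score >= score:
    score *= limit < gain
else:
    offset *= 5
score += handle(39)
offset.cap
if 0 >= offset:
    limit = 37
    gain = offset % 30 * 7
gain += 34 - gain
limit = 28 - 36
offset = limit % offset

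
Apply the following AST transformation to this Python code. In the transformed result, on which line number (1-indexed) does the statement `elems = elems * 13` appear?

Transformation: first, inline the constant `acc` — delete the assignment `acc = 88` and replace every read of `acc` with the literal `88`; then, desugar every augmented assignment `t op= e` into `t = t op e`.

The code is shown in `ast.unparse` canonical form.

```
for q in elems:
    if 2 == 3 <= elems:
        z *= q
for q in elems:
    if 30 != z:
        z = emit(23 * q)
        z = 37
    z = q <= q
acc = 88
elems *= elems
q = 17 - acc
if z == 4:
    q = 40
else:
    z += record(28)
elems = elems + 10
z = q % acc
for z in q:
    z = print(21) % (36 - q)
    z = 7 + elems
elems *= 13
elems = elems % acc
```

Transformed code:
for q in elems:
    if 2 == 3 <= elems:
        z = z * q
for q in elems:
    if 30 != z:
        z = emit(23 * q)
        z = 37
    z = q <= q
elems = elems * elems
q = 17 - 88
if z == 4:
    q = 40
else:
    z = z + record(28)
elems = elems + 10
z = q % 88
for z in q:
    z = print(21) % (36 - q)
    z = 7 + elems
elems = elems * 13
elems = elems % 88

20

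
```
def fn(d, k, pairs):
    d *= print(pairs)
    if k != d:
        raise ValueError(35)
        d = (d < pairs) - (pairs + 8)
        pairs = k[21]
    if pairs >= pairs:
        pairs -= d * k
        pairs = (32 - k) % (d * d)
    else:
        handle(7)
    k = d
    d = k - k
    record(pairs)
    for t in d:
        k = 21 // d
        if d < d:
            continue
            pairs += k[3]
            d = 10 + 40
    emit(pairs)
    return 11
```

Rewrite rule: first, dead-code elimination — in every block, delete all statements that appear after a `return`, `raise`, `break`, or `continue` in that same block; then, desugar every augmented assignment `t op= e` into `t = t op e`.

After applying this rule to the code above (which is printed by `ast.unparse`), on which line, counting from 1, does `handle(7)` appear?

9

Transformed code:
def fn(d, k, pairs):
    d = d * print(pairs)
    if k != d:
        raise ValueError(35)
    if pairs >= pairs:
        pairs = pairs - d * k
        pairs = (32 - k) % (d * d)
    else:
        handle(7)
    k = d
    d = k - k
    record(pairs)
    for t in d:
        k = 21 // d
        if d < d:
            continue
    emit(pairs)
    return 11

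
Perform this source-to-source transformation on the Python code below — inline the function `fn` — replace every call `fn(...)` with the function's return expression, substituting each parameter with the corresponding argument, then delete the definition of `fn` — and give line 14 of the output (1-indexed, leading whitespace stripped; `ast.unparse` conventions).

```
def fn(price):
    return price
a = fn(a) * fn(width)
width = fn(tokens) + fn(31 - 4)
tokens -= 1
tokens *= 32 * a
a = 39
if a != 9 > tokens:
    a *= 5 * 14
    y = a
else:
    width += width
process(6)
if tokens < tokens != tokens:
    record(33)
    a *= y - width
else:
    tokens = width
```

a *= y - width

Transformed code:
a = a * width
width = tokens + (31 - 4)
tokens -= 1
tokens *= 32 * a
a = 39
if a != 9 > tokens:
    a *= 5 * 14
    y = a
else:
    width += width
process(6)
if tokens < tokens != tokens:
    record(33)
    a *= y - width
else:
    tokens = width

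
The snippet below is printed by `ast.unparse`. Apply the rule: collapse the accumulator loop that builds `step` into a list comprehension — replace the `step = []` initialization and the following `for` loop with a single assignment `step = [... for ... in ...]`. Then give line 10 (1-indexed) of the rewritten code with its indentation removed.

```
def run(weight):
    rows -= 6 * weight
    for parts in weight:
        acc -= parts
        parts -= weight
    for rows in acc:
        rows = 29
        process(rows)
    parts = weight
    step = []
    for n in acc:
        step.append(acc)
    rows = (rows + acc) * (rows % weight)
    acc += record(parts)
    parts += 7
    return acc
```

Transformed code:
def run(weight):
    rows -= 6 * weight
    for parts in weight:
        acc -= parts
        parts -= weight
    for rows in acc:
        rows = 29
        process(rows)
    parts = weight
    step = [acc for n in acc]
    rows = (rows + acc) * (rows % weight)
    acc += record(parts)
    parts += 7
    return acc

step = [acc for n in acc]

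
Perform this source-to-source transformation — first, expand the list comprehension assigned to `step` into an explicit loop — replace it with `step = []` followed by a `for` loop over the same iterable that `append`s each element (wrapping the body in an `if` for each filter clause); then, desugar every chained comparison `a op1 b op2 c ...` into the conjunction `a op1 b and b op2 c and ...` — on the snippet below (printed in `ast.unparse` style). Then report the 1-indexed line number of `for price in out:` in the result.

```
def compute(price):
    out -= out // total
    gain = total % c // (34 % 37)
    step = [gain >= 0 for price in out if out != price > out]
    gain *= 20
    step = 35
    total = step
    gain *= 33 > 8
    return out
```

5

Transformed code:
def compute(price):
    out -= out // total
    gain = total % c // (34 % 37)
    step = []
    for price in out:
        if out != price and price > out:
            step.append(gain >= 0)
    gain *= 20
    step = 35
    total = step
    gain *= 33 > 8
    return out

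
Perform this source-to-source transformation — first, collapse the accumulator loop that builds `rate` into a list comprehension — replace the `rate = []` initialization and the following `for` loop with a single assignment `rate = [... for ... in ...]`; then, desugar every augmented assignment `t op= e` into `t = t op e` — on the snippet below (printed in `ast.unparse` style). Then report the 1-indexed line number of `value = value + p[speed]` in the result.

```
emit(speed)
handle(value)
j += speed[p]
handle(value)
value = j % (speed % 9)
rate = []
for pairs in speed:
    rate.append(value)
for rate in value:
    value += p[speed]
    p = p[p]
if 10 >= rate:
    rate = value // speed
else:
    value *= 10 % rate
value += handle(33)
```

8

Transformed code:
emit(speed)
handle(value)
j = j + speed[p]
handle(value)
value = j % (speed % 9)
rate = [value for pairs in speed]
for rate in value:
    value = value + p[speed]
    p = p[p]
if 10 >= rate:
    rate = value // speed
else:
    value = value * (10 % rate)
value = value + handle(33)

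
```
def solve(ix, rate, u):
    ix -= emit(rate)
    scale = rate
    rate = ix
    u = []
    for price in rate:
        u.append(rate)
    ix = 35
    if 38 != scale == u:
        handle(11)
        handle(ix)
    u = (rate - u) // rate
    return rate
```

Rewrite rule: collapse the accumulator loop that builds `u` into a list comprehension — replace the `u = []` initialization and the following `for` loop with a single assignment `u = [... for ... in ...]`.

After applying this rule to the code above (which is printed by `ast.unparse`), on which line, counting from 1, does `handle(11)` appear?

Transformed code:
def solve(ix, rate, u):
    ix -= emit(rate)
    scale = rate
    rate = ix
    u = [rate for price in rate]
    ix = 35
    if 38 != scale == u:
        handle(11)
        handle(ix)
    u = (rate - u) // rate
    return rate

8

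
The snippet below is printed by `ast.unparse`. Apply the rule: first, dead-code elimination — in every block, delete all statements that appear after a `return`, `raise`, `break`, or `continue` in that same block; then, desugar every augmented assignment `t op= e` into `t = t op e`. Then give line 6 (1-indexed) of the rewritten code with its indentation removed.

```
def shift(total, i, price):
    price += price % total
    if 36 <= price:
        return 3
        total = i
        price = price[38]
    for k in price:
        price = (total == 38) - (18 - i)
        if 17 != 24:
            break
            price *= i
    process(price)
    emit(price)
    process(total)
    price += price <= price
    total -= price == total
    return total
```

Transformed code:
def shift(total, i, price):
    price = price + price % total
    if 36 <= price:
        return 3
    for k in price:
        price = (total == 38) - (18 - i)
        if 17 != 24:
            break
    process(price)
    emit(price)
    process(total)
    price = price + (price <= price)
    total = total - (price == total)
    return total

price = (total == 38) - (18 - i)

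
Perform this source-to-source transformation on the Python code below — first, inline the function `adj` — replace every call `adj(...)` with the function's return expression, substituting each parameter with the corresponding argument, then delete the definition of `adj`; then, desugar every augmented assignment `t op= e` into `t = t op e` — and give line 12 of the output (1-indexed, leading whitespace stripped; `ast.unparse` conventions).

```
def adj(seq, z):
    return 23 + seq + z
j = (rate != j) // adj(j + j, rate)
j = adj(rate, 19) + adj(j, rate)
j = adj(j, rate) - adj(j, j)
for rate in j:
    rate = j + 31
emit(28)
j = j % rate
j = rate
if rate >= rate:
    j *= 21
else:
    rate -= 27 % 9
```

Transformed code:
j = (rate != j) // (23 + (j + j) + rate)
j = 23 + rate + 19 + (23 + j + rate)
j = 23 + j + rate - (23 + j + j)
for rate in j:
    rate = j + 31
emit(28)
j = j % rate
j = rate
if rate >= rate:
    j = j * 21
else:
    rate = rate - 27 % 9

rate = rate - 27 % 9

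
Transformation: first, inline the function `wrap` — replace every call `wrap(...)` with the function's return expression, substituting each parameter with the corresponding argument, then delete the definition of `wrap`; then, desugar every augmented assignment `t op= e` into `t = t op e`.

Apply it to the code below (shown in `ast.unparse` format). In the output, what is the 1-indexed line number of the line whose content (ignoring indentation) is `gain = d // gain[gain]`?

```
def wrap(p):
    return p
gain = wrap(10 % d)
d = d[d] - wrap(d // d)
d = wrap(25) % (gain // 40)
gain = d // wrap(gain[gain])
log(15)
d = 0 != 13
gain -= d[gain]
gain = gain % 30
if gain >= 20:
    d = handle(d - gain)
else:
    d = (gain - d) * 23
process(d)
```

4

Transformed code:
gain = 10 % d
d = d[d] - d // d
d = 25 % (gain // 40)
gain = d // gain[gain]
log(15)
d = 0 != 13
gain = gain - d[gain]
gain = gain % 30
if gain >= 20:
    d = handle(d - gain)
else:
    d = (gain - d) * 23
process(d)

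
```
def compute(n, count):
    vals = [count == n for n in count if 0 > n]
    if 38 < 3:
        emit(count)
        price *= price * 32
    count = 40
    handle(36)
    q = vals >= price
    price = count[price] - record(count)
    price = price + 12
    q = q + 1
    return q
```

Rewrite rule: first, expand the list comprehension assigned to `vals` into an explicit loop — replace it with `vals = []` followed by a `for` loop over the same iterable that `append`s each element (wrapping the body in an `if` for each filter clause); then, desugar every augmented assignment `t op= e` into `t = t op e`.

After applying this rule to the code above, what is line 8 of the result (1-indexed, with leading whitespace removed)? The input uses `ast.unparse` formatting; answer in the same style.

Transformed code:
def compute(n, count):
    vals = []
    for n in count:
        if 0 > n:
            vals.append(count == n)
    if 38 < 3:
        emit(count)
        price = price * (price * 32)
    count = 40
    handle(36)
    q = vals >= price
    price = count[price] - record(count)
    price = price + 12
    q = q + 1
    return q

price = price * (price * 32)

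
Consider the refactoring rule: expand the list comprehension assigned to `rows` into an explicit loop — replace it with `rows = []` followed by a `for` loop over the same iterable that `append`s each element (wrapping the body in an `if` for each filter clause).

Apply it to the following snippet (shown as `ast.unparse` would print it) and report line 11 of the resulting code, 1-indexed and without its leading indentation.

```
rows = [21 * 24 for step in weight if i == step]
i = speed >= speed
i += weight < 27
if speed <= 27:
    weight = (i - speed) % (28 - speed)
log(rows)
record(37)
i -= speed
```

i -= speed

Transformed code:
rows = []
for step in weight:
    if i == step:
        rows.append(21 * 24)
i = speed >= speed
i += weight < 27
if speed <= 27:
    weight = (i - speed) % (28 - speed)
log(rows)
record(37)
i -= speed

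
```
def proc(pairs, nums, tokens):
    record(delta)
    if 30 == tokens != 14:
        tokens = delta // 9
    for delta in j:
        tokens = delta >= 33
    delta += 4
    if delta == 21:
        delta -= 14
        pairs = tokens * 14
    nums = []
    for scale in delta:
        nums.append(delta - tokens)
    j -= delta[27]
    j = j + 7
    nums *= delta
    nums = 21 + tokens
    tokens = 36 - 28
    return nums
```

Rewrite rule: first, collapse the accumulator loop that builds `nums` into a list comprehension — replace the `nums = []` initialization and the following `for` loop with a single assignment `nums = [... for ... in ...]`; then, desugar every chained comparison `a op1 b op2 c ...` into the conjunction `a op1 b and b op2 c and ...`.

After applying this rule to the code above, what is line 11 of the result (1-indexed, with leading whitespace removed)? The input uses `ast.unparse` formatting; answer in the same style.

Transformed code:
def proc(pairs, nums, tokens):
    record(delta)
    if 30 == tokens and tokens != 14:
        tokens = delta // 9
    for delta in j:
        tokens = delta >= 33
    delta += 4
    if delta == 21:
        delta -= 14
        pairs = tokens * 14
    nums = [delta - tokens for scale in delta]
    j -= delta[27]
    j = j + 7
    nums *= delta
    nums = 21 + tokens
    tokens = 36 - 28
    return nums

nums = [delta - tokens for scale in delta]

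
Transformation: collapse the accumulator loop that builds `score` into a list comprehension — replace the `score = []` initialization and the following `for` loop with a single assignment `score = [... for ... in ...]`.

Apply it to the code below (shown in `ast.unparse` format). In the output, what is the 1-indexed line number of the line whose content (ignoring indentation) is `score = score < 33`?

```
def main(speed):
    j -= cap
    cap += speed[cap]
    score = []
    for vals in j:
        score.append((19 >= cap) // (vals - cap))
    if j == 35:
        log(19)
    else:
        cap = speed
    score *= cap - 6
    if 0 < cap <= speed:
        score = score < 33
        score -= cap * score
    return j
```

11

Transformed code:
def main(speed):
    j -= cap
    cap += speed[cap]
    score = [(19 >= cap) // (vals - cap) for vals in j]
    if j == 35:
        log(19)
    else:
        cap = speed
    score *= cap - 6
    if 0 < cap <= speed:
        score = score < 33
        score -= cap * score
    return j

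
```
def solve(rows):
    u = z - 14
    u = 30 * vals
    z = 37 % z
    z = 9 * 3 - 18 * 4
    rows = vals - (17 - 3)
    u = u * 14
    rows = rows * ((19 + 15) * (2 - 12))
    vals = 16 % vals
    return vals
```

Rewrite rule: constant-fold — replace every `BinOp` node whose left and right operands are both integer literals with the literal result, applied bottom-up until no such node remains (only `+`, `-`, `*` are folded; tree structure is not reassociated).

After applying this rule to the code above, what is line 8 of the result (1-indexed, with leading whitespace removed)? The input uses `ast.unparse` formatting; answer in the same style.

rows = rows * -340

Transformed code:
def solve(rows):
    u = z - 14
    u = 30 * vals
    z = 37 % z
    z = -45
    rows = vals - 14
    u = u * 14
    rows = rows * -340
    vals = 16 % vals
    return vals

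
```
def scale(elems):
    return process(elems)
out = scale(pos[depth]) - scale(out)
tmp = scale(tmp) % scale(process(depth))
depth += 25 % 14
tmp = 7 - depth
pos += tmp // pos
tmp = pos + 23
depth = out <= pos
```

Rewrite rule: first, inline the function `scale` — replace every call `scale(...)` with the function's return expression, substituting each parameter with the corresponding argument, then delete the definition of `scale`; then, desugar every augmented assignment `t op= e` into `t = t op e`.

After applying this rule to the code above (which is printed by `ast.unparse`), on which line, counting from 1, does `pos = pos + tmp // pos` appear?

Transformed code:
out = process(pos[depth]) - process(out)
tmp = process(tmp) % process(process(depth))
depth = depth + 25 % 14
tmp = 7 - depth
pos = pos + tmp // pos
tmp = pos + 23
depth = out <= pos

5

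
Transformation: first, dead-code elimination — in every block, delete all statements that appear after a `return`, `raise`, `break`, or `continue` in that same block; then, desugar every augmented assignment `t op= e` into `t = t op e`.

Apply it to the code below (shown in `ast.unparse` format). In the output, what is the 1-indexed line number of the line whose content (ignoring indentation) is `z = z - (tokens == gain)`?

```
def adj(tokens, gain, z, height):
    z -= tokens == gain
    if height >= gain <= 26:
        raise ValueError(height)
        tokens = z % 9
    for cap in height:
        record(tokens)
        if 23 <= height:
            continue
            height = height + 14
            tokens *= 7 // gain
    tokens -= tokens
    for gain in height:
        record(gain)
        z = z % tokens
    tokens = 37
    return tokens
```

Transformed code:
def adj(tokens, gain, z, height):
    z = z - (tokens == gain)
    if height >= gain <= 26:
        raise ValueError(height)
    for cap in height:
        record(tokens)
        if 23 <= height:
            continue
    tokens = tokens - tokens
    for gain in height:
        record(gain)
        z = z % tokens
    tokens = 37
    return tokens

2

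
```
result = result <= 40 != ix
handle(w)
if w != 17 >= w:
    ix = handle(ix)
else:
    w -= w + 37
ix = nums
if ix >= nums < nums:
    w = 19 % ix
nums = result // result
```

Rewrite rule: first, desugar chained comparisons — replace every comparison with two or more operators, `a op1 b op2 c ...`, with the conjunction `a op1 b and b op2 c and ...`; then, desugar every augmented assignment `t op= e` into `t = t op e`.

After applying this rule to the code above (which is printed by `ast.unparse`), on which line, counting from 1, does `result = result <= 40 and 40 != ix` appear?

1

Transformed code:
result = result <= 40 and 40 != ix
handle(w)
if w != 17 and 17 >= w:
    ix = handle(ix)
else:
    w = w - (w + 37)
ix = nums
if ix >= nums and nums < nums:
    w = 19 % ix
nums = result // result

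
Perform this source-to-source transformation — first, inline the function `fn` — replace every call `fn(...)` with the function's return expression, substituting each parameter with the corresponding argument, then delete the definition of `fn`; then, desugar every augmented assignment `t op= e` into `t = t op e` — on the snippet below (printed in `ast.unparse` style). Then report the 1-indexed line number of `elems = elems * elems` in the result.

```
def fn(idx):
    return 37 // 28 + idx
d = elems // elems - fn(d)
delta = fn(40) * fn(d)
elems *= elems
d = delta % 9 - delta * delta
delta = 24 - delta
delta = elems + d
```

Transformed code:
d = elems // elems - (37 // 28 + d)
delta = (37 // 28 + 40) * (37 // 28 + d)
elems = elems * elems
d = delta % 9 - delta * delta
delta = 24 - delta
delta = elems + d

3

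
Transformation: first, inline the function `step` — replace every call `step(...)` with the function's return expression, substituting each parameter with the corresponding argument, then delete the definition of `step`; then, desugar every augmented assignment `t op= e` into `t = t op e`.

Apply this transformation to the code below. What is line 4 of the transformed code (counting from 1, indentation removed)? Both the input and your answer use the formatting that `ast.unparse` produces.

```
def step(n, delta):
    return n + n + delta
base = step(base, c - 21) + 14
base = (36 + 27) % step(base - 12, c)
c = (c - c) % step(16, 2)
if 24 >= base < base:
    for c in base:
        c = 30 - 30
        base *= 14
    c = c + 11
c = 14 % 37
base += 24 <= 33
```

if 24 >= base < base:

Transformed code:
base = base + base + (c - 21) + 14
base = (36 + 27) % (base - 12 + (base - 12) + c)
c = (c - c) % (16 + 16 + 2)
if 24 >= base < base:
    for c in base:
        c = 30 - 30
        base = base * 14
    c = c + 11
c = 14 % 37
base = base + (24 <= 33)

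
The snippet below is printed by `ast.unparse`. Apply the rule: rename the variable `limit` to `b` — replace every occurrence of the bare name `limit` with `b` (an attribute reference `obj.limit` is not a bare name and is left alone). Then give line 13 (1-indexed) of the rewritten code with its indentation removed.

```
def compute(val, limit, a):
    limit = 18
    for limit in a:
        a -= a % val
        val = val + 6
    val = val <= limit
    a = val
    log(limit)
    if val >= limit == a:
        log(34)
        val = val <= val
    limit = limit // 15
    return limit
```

Transformed code:
def compute(val, b, a):
    b = 18
    for b in a:
        a -= a % val
        val = val + 6
    val = val <= b
    a = val
    log(b)
    if val >= b == a:
        log(34)
        val = val <= val
    b = b // 15
    return b

return b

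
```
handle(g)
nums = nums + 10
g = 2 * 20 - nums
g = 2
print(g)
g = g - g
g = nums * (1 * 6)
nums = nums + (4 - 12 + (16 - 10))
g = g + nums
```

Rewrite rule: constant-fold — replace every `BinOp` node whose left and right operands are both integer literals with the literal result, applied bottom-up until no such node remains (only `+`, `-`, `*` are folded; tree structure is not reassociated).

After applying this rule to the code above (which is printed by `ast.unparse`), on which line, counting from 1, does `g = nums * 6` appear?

Transformed code:
handle(g)
nums = nums + 10
g = 40 - nums
g = 2
print(g)
g = g - g
g = nums * 6
nums = nums + -2
g = g + nums

7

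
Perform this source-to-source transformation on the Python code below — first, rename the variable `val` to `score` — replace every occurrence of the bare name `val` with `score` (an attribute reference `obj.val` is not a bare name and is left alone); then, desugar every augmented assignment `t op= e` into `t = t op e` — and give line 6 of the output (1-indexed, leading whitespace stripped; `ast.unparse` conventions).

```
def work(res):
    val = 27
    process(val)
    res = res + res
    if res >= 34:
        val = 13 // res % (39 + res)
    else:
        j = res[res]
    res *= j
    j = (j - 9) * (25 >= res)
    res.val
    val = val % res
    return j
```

Transformed code:
def work(res):
    score = 27
    process(score)
    res = res + res
    if res >= 34:
        score = 13 // res % (39 + res)
    else:
        j = res[res]
    res = res * j
    j = (j - 9) * (25 >= res)
    res.val
    score = score % res
    return j

score = 13 // res % (39 + res)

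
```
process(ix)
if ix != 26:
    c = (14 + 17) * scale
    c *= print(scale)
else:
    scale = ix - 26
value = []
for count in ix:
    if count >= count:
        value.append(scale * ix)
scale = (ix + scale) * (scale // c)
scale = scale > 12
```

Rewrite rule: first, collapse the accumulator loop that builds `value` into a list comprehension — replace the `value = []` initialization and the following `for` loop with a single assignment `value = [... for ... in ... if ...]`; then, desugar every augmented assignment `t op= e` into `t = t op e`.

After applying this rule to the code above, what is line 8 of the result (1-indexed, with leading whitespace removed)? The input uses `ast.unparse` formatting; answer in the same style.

scale = (ix + scale) * (scale // c)

Transformed code:
process(ix)
if ix != 26:
    c = (14 + 17) * scale
    c = c * print(scale)
else:
    scale = ix - 26
value = [scale * ix for count in ix if count >= count]
scale = (ix + scale) * (scale // c)
scale = scale > 12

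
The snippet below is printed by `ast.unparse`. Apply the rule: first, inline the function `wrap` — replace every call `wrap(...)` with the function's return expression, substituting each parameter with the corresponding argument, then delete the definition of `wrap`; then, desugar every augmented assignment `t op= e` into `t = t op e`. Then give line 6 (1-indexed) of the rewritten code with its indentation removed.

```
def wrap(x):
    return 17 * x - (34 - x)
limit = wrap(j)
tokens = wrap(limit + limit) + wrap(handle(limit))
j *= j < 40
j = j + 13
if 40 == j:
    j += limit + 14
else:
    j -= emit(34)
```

Transformed code:
limit = 17 * j - (34 - j)
tokens = 17 * (limit + limit) - (34 - (limit + limit)) + (17 * handle(limit) - (34 - handle(limit)))
j = j * (j < 40)
j = j + 13
if 40 == j:
    j = j + (limit + 14)
else:
    j = j - emit(34)

j = j + (limit + 14)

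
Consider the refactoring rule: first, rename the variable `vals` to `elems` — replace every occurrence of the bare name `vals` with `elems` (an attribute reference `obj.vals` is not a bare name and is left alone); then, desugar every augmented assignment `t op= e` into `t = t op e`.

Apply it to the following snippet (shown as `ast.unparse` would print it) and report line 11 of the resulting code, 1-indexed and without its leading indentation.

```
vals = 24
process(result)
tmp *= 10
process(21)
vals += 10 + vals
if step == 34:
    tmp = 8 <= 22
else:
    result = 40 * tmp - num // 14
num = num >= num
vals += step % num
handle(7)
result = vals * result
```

elems = elems + step % num

Transformed code:
elems = 24
process(result)
tmp = tmp * 10
process(21)
elems = elems + (10 + elems)
if step == 34:
    tmp = 8 <= 22
else:
    result = 40 * tmp - num // 14
num = num >= num
elems = elems + step % num
handle(7)
result = elems * result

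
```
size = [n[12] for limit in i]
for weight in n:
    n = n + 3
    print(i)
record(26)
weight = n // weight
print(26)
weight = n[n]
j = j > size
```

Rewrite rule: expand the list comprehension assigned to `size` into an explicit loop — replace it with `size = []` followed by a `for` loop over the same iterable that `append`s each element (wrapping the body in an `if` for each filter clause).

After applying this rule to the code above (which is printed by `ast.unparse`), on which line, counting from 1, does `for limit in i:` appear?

2

Transformed code:
size = []
for limit in i:
    size.append(n[12])
for weight in n:
    n = n + 3
    print(i)
record(26)
weight = n // weight
print(26)
weight = n[n]
j = j > size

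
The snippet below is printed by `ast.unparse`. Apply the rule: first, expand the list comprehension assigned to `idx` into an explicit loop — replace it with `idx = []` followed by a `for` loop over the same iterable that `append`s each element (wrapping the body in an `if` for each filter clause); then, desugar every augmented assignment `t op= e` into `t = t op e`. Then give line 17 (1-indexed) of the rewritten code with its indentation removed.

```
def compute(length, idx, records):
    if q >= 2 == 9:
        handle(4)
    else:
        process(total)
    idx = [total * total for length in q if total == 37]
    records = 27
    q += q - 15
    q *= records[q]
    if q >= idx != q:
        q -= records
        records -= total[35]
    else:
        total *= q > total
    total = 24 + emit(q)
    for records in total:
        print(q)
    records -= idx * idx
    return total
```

total = total * (q > total)

Transformed code:
def compute(length, idx, records):
    if q >= 2 == 9:
        handle(4)
    else:
        process(total)
    idx = []
    for length in q:
        if total == 37:
            idx.append(total * total)
    records = 27
    q = q + (q - 15)
    q = q * records[q]
    if q >= idx != q:
        q = q - records
        records = records - total[35]
    else:
        total = total * (q > total)
    total = 24 + emit(q)
    for records in total:
        print(q)
    records = records - idx * idx
    return total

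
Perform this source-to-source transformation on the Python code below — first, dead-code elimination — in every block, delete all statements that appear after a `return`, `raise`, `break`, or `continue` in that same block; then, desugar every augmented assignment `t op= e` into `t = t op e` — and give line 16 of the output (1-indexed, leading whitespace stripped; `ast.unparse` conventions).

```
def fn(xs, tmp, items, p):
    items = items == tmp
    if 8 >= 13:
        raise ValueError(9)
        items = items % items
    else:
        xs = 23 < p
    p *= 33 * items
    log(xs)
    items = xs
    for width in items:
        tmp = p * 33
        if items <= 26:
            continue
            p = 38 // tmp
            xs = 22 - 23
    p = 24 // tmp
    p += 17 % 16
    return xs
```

return xs

Transformed code:
def fn(xs, tmp, items, p):
    items = items == tmp
    if 8 >= 13:
        raise ValueError(9)
    else:
        xs = 23 < p
    p = p * (33 * items)
    log(xs)
    items = xs
    for width in items:
        tmp = p * 33
        if items <= 26:
            continue
    p = 24 // tmp
    p = p + 17 % 16
    return xs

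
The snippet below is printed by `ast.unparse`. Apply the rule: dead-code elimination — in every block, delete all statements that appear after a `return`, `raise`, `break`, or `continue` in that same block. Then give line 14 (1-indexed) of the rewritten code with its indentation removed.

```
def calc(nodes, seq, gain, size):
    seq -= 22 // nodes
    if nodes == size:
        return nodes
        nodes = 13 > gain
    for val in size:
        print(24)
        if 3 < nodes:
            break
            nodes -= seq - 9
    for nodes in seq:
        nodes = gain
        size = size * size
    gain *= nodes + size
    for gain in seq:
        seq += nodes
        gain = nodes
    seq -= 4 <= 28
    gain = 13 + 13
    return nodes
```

Transformed code:
def calc(nodes, seq, gain, size):
    seq -= 22 // nodes
    if nodes == size:
        return nodes
    for val in size:
        print(24)
        if 3 < nodes:
            break
    for nodes in seq:
        nodes = gain
        size = size * size
    gain *= nodes + size
    for gain in seq:
        seq += nodes
        gain = nodes
    seq -= 4 <= 28
    gain = 13 + 13
    return nodes

seq += nodes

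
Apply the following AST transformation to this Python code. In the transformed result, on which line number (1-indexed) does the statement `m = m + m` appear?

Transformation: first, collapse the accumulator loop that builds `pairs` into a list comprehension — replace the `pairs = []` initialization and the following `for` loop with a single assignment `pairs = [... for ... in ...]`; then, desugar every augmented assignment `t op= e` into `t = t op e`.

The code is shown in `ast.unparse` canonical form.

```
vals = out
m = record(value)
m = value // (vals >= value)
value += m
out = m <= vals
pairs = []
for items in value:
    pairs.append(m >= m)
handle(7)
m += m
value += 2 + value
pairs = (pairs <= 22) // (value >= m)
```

Transformed code:
vals = out
m = record(value)
m = value // (vals >= value)
value = value + m
out = m <= vals
pairs = [m >= m for items in value]
handle(7)
m = m + m
value = value + (2 + value)
pairs = (pairs <= 22) // (value >= m)

8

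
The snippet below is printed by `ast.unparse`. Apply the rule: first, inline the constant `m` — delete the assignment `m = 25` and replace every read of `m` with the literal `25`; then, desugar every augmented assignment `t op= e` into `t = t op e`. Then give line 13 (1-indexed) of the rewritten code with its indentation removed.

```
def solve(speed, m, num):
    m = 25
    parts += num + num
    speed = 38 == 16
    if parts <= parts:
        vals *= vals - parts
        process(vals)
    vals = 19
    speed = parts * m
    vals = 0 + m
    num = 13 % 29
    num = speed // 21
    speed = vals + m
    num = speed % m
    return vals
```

Transformed code:
def solve(speed, m, num):
    parts = parts + (num + num)
    speed = 38 == 16
    if parts <= parts:
        vals = vals * (vals - parts)
        process(vals)
    vals = 19
    speed = parts * 25
    vals = 0 + 25
    num = 13 % 29
    num = speed // 21
    speed = vals + 25
    num = speed % 25
    return vals

num = speed % 25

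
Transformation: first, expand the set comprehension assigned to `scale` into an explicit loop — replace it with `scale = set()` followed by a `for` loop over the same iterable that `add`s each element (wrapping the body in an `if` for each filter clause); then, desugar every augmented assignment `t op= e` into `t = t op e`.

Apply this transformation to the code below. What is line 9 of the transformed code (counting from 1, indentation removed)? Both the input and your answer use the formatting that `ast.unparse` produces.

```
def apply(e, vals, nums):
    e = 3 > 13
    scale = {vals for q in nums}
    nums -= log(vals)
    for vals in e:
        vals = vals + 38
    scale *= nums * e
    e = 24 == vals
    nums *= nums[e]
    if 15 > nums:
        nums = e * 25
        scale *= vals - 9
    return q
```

scale = scale * (nums * e)

Transformed code:
def apply(e, vals, nums):
    e = 3 > 13
    scale = set()
    for q in nums:
        scale.add(vals)
    nums = nums - log(vals)
    for vals in e:
        vals = vals + 38
    scale = scale * (nums * e)
    e = 24 == vals
    nums = nums * nums[e]
    if 15 > nums:
        nums = e * 25
        scale = scale * (vals - 9)
    return q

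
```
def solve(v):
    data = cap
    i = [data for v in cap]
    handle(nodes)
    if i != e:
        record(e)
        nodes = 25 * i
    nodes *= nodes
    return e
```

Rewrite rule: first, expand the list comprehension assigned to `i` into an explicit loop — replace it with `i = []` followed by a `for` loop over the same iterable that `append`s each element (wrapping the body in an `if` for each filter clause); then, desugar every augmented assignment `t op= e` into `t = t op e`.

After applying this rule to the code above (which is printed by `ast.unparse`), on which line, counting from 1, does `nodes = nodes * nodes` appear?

Transformed code:
def solve(v):
    data = cap
    i = []
    for v in cap:
        i.append(data)
    handle(nodes)
    if i != e:
        record(e)
        nodes = 25 * i
    nodes = nodes * nodes
    return e

10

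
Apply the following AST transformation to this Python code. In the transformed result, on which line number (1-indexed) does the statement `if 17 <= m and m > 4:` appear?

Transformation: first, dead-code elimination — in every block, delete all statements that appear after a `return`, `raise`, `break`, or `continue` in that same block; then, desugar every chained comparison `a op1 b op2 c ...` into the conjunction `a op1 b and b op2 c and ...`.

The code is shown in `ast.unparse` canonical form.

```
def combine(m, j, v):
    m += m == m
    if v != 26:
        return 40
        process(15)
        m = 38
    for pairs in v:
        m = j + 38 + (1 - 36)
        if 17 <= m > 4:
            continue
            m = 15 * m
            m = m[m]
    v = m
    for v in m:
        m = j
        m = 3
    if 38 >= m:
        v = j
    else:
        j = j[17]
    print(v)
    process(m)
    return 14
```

Transformed code:
def combine(m, j, v):
    m += m == m
    if v != 26:
        return 40
    for pairs in v:
        m = j + 38 + (1 - 36)
        if 17 <= m and m > 4:
            continue
    v = m
    for v in m:
        m = j
        m = 3
    if 38 >= m:
        v = j
    else:
        j = j[17]
    print(v)
    process(m)
    return 14

7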